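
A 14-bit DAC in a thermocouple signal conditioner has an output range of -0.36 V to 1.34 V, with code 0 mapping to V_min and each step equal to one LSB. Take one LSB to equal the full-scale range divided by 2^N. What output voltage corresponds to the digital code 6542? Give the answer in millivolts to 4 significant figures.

318.8 mV

Range = 1.34 − (-0.36) = 1.7 V. LSB = 1.7 V / 2^14.
V_out = V_min + code × LSB = -0.36 V + 6542 × 1.7 V / 16384
      = -0.36 V + 0.678796 V = 0.318796 V.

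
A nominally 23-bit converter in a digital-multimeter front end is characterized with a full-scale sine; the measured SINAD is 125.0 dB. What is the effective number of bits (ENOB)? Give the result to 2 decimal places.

20.47 bits

(125.0 − 1.76) / 6.02 = 123.24/6.02 = 20.4718 effective bits.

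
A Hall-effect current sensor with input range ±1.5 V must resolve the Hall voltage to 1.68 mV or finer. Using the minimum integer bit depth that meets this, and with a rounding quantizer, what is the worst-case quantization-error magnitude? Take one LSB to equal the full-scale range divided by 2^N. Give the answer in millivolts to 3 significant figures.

0.732 mV

Full-scale range = 1.5 V − (-1.5 V) = 3 V.
Required number of levels: 3/1.68 mV = 1785.7; smallest N with 2^N ≥ that is 11.
Step size = 3/2048 V = 1.4648 mV.
Max error for round-to-nearest is LSB/2 = 0.732 mV.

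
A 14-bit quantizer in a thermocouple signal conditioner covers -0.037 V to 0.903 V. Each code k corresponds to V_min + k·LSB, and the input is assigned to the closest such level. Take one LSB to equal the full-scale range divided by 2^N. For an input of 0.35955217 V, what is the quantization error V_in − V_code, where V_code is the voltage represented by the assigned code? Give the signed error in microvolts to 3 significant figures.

Full-scale range = 0.903 V − (-0.037 V) = 0.94 V. LSB = 0.94 V / 2^14 ≈ 57.37 µV.
Position in LSBs: (0.35955217 − (-0.037)) × 16384/0.94 = 6911.8200; rounding gives k = 6912.
V_code = V_min + k × range/2^14 = -0.037 + 6912 × 0.94/16384 = 0.35956250000 V.
Error = V_in − V_code = 0.35955217 − (0.35956250000) = −10.3 µV.

−10.3 µV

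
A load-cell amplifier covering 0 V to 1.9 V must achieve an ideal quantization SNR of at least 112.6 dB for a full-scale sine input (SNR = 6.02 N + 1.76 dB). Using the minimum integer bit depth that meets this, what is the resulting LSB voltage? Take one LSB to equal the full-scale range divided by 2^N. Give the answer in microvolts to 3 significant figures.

3.62 µV

Range is 1.9 V.
Required N = ⌈(112.6 − 1.76)/6.02⌉ = ⌈18.412⌉ = 19.
Step size = 1.9/524288 V = 3.62 µV.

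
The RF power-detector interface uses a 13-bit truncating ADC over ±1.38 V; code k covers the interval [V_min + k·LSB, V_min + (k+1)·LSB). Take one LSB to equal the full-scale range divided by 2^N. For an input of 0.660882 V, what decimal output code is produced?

Span: 1.38 V − (-1.38 V) = 2.76 V. LSB = 2.76 V / 2^13 ≈ 336.9 µV.
V_in − V_min = 0.660882 − (-1.38) = 2.040882 V.
Divide by LSB: 2.040882 × 8192/2.76 = 6057.5744.
Truncating gives code 6057.

6057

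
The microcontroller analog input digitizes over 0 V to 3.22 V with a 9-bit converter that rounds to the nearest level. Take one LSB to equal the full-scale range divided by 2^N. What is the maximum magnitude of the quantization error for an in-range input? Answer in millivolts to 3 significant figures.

3.14 mV

Span = 3.22 V.
Step size = 3.22/512 V = 6.2891 mV.
A rounding quantizer has |error| ≤ LSB/2 = 3.14 mV.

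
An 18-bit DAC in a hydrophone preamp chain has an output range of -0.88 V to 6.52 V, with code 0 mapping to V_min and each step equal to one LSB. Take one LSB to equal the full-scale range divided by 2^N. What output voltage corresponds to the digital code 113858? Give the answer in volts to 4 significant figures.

Range = 6.52 − (-0.88) = 7.4 V. LSB = 7.4 V / 2^18.
V_out = V_min + code × LSB = -0.88 V + 113858 × 7.4 V / 262144
      = -0.88 V + 3.21407 V = 2.33407 V.

2.334 V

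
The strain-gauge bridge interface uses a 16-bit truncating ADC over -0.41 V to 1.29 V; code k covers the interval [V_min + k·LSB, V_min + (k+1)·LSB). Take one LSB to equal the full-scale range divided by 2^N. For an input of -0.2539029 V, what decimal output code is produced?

Range = 1.29 − (-0.41) = 1.7 V. LSB = 1.7 V / 2^16 ≈ 25.94 µV.
code = ⌊(V_in − V_min)/LSB⌋ = ⌊(V_in − V_min) × 2^16 / range⌋
     = ⌊(-0.2539029 − (-0.41)) × 65536 / 1.7⌋ = ⌊0.1560971 × 65536/1.7⌋
     = ⌊6017.635⌋ = 6017.

6017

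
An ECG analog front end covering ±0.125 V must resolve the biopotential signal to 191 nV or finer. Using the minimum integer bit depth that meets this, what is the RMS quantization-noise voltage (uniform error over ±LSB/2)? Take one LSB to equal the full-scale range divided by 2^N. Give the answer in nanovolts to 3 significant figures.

Full-scale range = 0.125 V − (-0.125 V) = 0.25 V.
Levels needed ≥ 0.25/191 nV = 1.309e6. 2^21 = 2097152 suffices, so N_min = 21.
One LSB is 0.25 V / 2097152 = 119.21 nV.
RMS noise = LSB/√12 = 34.4 nV.

34.4 nV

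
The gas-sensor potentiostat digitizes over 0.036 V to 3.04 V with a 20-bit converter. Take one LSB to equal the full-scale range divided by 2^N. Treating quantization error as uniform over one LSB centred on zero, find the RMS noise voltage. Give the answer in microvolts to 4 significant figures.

0.8270 µV

The full-scale span is 3.04 − (0.036) = 3.004 V.
Step size = 3.004/1048576 V = 2.86484 µV.
For a uniform distribution on [−LSB/2, +LSB/2], V_rms = LSB/√12 = 2.86484 µV/3.4641 = 0.8270 µV.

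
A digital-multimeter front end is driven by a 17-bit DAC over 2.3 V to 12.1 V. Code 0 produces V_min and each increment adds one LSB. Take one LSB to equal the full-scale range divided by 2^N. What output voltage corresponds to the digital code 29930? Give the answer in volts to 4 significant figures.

Range = 12.1 − (2.3) = 9.8 V. LSB = 9.8 V / 2^17.
V_out = 2.3 + 29930 × (9.8/131072) V
      = 2.3 + 2.23781 = 4.53781 V.

4.538 V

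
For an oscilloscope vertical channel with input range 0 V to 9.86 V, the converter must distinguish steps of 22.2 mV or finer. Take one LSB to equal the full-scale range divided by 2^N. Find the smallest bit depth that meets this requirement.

9 bits

Range is 9.86 V.
Levels needed ≥ 9.86/22.2 mV = 444.1. 2^9 = 512 suffices, so N_min = 9.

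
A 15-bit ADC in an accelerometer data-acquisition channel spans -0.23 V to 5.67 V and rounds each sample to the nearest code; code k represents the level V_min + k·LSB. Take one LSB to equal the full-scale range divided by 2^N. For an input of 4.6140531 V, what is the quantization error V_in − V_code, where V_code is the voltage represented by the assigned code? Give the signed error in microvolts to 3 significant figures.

Range = 5.67 − (-0.23) = 5.9 V. LSB = 5.9 V / 2^15 ≈ 180.1 µV.
(V_in − V_min)/LSB = (4.6140531 − (-0.23)) × 32768/5.9 = 26903.3783 → nearest code k = 26903.
Reconstructed level: -0.23 + 26903 × 5.9/32768 V = 4.6139849854 V.
Error = V_in − V_code = 4.6140531 − (4.6139849854) = +68.1 µV.

+68.1 µV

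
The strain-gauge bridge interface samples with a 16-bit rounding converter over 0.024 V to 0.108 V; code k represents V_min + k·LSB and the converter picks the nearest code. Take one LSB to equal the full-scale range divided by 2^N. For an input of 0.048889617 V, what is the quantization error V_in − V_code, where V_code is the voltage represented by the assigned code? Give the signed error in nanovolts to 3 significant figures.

Span: 0.108 V − (0.024 V) = 0.084 V. LSB = 0.084 V / 2^16 ≈ 1.282 µV.
(V_in − V_min)/LSB = (0.048889617 − (0.024)) × 65536/0.084 = 19418.6421 → nearest code k = 19419.
Reconstructed level: 0.024 + 19419 × 0.084/65536 V = 0.048890075684 V.
Error = V_in − V_code = 0.048889617 − (0.048890075684) = −459 nV.

−459 nV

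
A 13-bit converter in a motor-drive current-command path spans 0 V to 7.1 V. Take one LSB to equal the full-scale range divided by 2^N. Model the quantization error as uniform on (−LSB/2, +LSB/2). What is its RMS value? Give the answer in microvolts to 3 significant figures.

250 µV

Span = 7.1 V.
LSB = 7.1 V / 2^13 = 0.86670 mV.
RMS of a uniform error over width LSB is LSB/√12 = 250 µV.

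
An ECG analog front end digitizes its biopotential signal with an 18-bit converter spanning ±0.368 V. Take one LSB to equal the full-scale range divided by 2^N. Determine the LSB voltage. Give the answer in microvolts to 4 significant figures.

Full-scale range = 0.368 V − (-0.368 V) = 0.736 V.
Number of codes = 2^18 = 262144.
Step size = 0.736/262144 V = 2.808 µV.

2.808 µV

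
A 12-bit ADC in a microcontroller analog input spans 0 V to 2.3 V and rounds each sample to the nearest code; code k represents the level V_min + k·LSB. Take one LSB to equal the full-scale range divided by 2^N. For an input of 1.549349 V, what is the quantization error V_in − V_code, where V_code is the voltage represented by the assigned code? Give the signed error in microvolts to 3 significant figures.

+106 µV

Span = 2.3 V. LSB = 2.3 V / 2^12 ≈ 0.5615 mV.
(V_in − V_min)/LSB = (1.549349 − (0)) × 4096/2.3 = 2759.1885 → nearest code k = 2759.
V_code = 0 + (2759/4096) × 2.3 = 1.549243164 V.
e = 1.549349 − (1.549243164) = +106 µV.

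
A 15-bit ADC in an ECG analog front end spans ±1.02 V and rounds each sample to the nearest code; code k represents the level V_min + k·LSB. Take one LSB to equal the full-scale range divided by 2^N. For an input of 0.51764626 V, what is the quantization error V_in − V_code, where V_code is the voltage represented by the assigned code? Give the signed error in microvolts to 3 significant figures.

Span: 1.02 V − (-1.02 V) = 2.04 V. LSB = 2.04 V / 2^15 ≈ 62.26 µV.
(V_in − V_min)/LSB = (0.51764626 − (-1.02)) × 32768/2.04 = 24698.8199 → nearest code k = 24699.
V_code = V_min + k × range/2^15 = -1.02 + 24699 × 2.04/32768 = 0.51765747070 V.
V_in − V_code = 0.51764626 − (0.51765747070) = −11.2 µV.

−11.2 µV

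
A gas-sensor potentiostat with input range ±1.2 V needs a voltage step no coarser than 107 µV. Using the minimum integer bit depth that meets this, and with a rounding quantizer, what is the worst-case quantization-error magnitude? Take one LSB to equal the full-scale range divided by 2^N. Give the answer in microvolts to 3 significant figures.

Span: 1.2 V − (-1.2 V) = 2.4 V.
2.4 V / 107 µV = 22430. Since 2^14 = 16384 and 2^15 = 32768, N = 15.
LSB = 2.4 V ÷ 2^15 = 2.4/32768 V = 73.242 µV.
Half an LSB is 36.6 µV.

36.6 µV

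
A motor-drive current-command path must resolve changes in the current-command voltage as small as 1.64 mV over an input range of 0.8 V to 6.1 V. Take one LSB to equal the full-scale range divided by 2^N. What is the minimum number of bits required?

12 bits

Full-scale range = 6.1 V − (0.8 V) = 5.3 V.
5.3 V / 1.64 mV = 3232. Since 2^11 = 2048 and 2^12 = 4096, N = 12.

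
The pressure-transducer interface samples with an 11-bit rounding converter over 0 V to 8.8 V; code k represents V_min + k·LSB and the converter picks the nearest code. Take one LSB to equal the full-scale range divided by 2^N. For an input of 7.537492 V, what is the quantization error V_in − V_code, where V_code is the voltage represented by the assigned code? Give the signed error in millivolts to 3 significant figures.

+0.773 mV

V_FS = 8.8 V. LSB = 8.8 V / 2^11 ≈ 4.297 mV.
(7.537492 − (0)) / LSB = 7.537492 × 2048/8.8 = 1754.1800. Nearest integer: k = 1754.
V_code = V_min + k × range/2^11 = 0 + 1754 × 8.8/2048 = 7.536718750 V.
Error = V_in − V_code = 7.537492 − (7.536718750) = +0.773 mV.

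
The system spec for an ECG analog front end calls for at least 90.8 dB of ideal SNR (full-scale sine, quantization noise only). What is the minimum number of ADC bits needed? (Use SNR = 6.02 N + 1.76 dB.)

15 bits

Solving 6.02 N ≥ 90.8 − 1.76: N ≥ 14.791. Round up → N = 15.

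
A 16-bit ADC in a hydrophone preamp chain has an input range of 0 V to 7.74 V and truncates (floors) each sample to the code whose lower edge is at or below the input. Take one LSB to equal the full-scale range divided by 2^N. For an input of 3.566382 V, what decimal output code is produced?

Full-scale range = 7.74 V. LSB = 7.74 V / 2^16 ≈ 118.1 µV.
V_in − V_min = 3.566382 − (0) = 3.566382 V.
Divide by LSB: 3.566382 × 65536/7.74 = 30197.2107.
Truncating gives code 30197.

30197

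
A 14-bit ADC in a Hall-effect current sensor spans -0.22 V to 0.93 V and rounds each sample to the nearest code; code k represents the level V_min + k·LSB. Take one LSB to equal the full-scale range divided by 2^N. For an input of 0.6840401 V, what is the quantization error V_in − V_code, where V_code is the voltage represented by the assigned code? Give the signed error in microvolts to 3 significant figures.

Full-scale range = 0.93 V − (-0.22 V) = 1.15 V. LSB = 1.15 V / 2^14 ≈ 70.19 µV.
(V_in − V_min)/LSB = (0.6840401 − (-0.22)) × 16384/1.15 = 12879.8200 → nearest code k = 12880.
V_code = -0.22 + (12880/16384) × 1.15 = 0.68405273438 V.
V_in − V_code = 0.6840401 − (0.68405273438) = −12.6 µV.

−12.6 µV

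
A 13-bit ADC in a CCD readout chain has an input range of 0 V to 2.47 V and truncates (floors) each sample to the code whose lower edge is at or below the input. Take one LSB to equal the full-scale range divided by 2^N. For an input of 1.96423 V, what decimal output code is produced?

6514

V_FS = 2.47 V. LSB = 2.47 V / 2^13 ≈ 301.5 µV.
(V_in − V_min) × 2^13/range = (1.96423 − (0)) × 8192/2.47 = 6514.564.
Floor → code = 6514.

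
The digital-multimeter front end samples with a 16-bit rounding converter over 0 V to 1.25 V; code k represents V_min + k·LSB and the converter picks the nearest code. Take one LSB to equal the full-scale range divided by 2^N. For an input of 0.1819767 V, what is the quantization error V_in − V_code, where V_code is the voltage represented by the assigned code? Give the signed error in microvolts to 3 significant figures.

−3.43 µV

Full-scale range = 1.25 V. LSB = 1.25 V / 2^16 ≈ 19.07 µV.
(V_in − V_min)/LSB = (0.1819767 − (0)) × 65536/1.25 = 9540.8200 → nearest code k = 9541.
V_code = 0 + (9541/65536) × 1.25 = 0.18198013306 V.
e = 0.1819767 − (0.18198013306) = −3.43 µV.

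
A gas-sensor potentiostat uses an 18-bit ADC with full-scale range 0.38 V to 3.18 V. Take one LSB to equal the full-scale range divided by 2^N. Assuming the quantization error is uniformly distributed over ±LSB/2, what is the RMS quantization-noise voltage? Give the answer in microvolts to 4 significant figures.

Range = 3.18 − (0.38) = 2.8 V.
Step size = 2.8/262144 V = 10.6812 µV.
V_rms = LSB/√12 = 10.6812 µV / √12 = 3.083 µV.

3.083 µV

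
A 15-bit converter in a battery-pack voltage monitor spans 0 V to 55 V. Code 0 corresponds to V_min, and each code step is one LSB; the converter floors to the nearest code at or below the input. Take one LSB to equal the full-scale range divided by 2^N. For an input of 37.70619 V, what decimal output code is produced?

V_FS = 55 V. LSB = 55 V / 2^15 ≈ 1.678 mV.
V_in − V_min = 37.70619 − (0) = 37.70619 V.
Divide by LSB: 37.70619 × 32768/55 = 22464.6624.
Truncating gives code 22464.

22464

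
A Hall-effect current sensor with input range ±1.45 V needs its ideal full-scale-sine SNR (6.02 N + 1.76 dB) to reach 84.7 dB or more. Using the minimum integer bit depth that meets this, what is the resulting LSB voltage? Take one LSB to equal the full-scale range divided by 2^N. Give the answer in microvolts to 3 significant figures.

Span: 1.45 V − (-1.45 V) = 2.9 V.
Solving 6.02 N ≥ 84.7 − 1.76: N ≥ 13.777. Round up → N = 14.
LSB = 2.9 V ÷ 2^14 = 2.9/16384 V = 177 µV.

177 µV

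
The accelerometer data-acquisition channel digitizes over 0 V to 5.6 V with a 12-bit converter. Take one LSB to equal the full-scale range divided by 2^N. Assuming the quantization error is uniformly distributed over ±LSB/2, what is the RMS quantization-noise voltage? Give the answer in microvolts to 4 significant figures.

394.7 µV

Full-scale range = 5.6 V.
Step size = 5.6/4096 V = 1.36719 mV.
V_rms = LSB/√12 = 1.36719 mV / √12 = 394.7 µV.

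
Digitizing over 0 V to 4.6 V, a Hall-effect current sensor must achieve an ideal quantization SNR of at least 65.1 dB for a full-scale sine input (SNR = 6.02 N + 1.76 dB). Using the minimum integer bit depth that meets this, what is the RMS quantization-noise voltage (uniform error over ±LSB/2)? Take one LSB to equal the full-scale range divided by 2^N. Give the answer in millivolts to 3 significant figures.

Full-scale range = 4.6 V.
6.02 N + 1.76 ≥ 65.1 gives N ≥ 10.522, so the minimum integer is 11.
LSB = 4.6 V / 2^11 = 2.2461 mV.
RMS noise = LSB/√12 = 0.648 mV.

0.648 mV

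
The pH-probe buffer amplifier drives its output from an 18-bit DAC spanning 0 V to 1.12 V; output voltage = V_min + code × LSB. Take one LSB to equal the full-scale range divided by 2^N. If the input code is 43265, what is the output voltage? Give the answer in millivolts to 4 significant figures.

V_FS = 1.12 V. LSB = 1.12 V / 2^18.
V_out = V_min + code × LSB = 0 V + 43265 × 1.12 V / 262144
      = 0 V + 0.184848 V = 0.184848 V.

184.8 mV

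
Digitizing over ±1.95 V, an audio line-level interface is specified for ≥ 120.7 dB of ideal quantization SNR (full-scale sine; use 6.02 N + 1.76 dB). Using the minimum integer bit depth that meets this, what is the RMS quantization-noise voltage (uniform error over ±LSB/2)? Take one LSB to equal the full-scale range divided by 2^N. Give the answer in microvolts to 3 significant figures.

Full-scale range = 1.95 V − (-1.95 V) = 3.9 V.
Solving 6.02 N ≥ 120.7 − 1.76: N ≥ 19.757. Round up → N = 20.
One LSB is 3.9 V / 1048576 = 3.7193 µV.
RMS noise = LSB/√12 = 1.07 µV.

1.07 µV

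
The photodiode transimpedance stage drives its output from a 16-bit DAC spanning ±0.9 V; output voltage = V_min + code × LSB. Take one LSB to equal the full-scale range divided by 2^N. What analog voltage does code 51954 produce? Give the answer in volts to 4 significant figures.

Range = 0.9 − (-0.9) = 1.8 V. LSB = 1.8 V / 2^16.
V_out = V_min + code × LSB = -0.9 V + 51954 × 1.8 V / 65536
      = -0.9 + 1.42696 = 0.526959 V.

0.5270 V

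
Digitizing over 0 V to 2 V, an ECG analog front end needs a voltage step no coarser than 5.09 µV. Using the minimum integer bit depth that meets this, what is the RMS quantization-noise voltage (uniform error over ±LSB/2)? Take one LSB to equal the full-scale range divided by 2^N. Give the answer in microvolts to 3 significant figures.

1.10 µV

Range is 2 V.
Levels needed ≥ 2/5.09 µV = 392900. 2^19 = 524288 suffices, so N_min = 19.
One LSB is 2 V / 524288 = 3.8147 µV.
σ_q = LSB/√12 = 3.8147 µV/3.4641 = 1.10 µV.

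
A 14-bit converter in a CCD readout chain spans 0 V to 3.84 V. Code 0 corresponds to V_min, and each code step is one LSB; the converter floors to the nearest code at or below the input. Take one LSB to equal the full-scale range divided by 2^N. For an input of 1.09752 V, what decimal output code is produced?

4682

Span = 3.84 V. LSB = 3.84 V / 2^14 ≈ 234.4 µV.
V_in − V_min = 1.09752 − (0) = 1.09752 V.
Divide by LSB: 1.09752 × 16384/3.84 = 4682.7520.
Truncating gives code 4682.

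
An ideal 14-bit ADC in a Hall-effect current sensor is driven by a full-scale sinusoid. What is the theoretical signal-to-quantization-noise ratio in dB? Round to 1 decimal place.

Ideal quantization SNR: 6.02 × 14 + 1.76 dB = 86.0 dB.

86.0 dB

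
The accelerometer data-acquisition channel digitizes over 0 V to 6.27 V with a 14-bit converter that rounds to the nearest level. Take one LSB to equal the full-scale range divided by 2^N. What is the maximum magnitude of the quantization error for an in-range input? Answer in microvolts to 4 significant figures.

V_FS = 6.27 V.
LSB = 6.27 V / 2^14 = 382.690 µV.
A rounding quantizer has |error| ≤ LSB/2 = 191.3 µV.

191.3 µV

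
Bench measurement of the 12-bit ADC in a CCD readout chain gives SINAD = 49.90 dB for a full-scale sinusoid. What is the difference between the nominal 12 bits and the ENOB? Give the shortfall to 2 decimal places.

Effective bits = (49.90 − 1.76)/6.02 = 7.9967.
12 − 7.9967 = 4.00 bits below nominal.

4.00 bits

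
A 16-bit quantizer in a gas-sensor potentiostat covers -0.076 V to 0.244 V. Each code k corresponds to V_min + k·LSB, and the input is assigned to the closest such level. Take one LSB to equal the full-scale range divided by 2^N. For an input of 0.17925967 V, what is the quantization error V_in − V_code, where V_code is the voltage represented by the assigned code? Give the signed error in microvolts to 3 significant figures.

Full-scale range = 0.244 V − (-0.076 V) = 0.32 V. LSB = 0.32 V / 2^16 ≈ 4.883 µV.
Position in LSBs: (0.17925967 − (-0.076)) × 65536/0.32 = 52277.1804; rounding gives k = 52277.
V_code = V_min + k × range/2^16 = -0.076 + 52277 × 0.32/65536 = 0.17925878906 V.
e = 0.17925967 − (0.17925878906) = +0.881 µV.

+0.881 µV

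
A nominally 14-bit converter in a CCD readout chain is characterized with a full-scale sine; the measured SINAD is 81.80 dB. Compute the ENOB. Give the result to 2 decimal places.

Inverting SNR = 6.02 N + 1.76: N_eff = (81.80 − 1.76)/6.02 = 13.2957.

13.30 bits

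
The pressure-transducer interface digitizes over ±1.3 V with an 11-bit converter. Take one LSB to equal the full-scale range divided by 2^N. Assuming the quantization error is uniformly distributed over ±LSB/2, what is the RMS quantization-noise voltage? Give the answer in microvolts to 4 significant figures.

Range = 1.3 − (-1.3) = 2.6 V.
Step size = 2.6/2048 V = 1.26953 mV.
RMS of a uniform error over width LSB is LSB/√12 = 366.5 µV.

366.5 µV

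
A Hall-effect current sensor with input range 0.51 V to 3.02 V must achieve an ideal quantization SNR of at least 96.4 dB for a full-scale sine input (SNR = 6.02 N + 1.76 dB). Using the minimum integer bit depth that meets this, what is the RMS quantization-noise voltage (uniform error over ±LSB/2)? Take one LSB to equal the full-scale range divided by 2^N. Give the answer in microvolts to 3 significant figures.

Span: 3.02 V − (0.51 V) = 2.51 V.
Solving 6.02 N ≥ 96.4 − 1.76: N ≥ 15.721. Round up → N = 16.
One LSB is 2.51 V / 65536 = 38.300 µV.
σ_q = LSB/√12 = 38.300 µV/3.4641 = 11.1 µV.

11.1 µV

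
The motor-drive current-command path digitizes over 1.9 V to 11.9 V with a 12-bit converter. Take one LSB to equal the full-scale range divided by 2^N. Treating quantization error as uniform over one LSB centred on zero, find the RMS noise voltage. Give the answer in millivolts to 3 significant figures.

Range = 11.9 − (1.9) = 10 V.
Step size = 10/4096 V = 2.4414 mV.
RMS of a uniform error over width LSB is LSB/√12 = 0.705 mV.

0.705 mV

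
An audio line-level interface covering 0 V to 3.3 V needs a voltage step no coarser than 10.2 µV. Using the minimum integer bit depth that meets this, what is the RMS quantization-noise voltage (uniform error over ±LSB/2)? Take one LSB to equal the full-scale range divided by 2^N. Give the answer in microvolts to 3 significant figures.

1.82 µV

V_FS = 3.3 V.
Levels needed ≥ 3.3/10.2 µV = 323500. 2^19 = 524288 suffices, so N_min = 19.
LSB = 3.3 V / 2^19 = 6.2943 µV.
V_rms = LSB/√12 = 1.82 µV.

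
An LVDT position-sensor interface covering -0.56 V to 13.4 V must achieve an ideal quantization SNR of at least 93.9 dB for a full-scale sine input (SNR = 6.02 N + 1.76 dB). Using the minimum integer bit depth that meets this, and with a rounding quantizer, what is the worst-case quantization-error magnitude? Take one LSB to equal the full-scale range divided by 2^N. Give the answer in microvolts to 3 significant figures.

107 µV

The full-scale span is 13.4 − (-0.56) = 13.96 V.
6.02 N + 1.76 ≥ 93.9 gives N ≥ 15.306, so the minimum integer is 16.
Step size = 13.96/65536 V = 213.01 µV.
Half an LSB is 107 µV.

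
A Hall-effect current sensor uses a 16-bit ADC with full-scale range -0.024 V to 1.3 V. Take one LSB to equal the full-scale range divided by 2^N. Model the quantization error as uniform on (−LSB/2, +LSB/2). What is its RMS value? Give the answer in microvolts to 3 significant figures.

Full-scale range = 1.3 V − (-0.024 V) = 1.324 V.
Step size = 1.324/65536 V = 20.203 µV.
For a uniform distribution on [−LSB/2, +LSB/2], V_rms = LSB/√12 = 20.203 µV/3.4641 = 5.83 µV.

5.83 µV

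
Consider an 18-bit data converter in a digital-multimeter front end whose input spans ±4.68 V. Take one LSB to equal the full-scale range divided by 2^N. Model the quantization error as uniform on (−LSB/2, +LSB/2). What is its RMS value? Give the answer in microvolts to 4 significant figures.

10.31 µV

The full-scale span is 4.68 − (-4.68) = 9.36 V.
Step size = 9.36/262144 V = 35.7056 µV.
For a uniform distribution on [−LSB/2, +LSB/2], V_rms = LSB/√12 = 35.7056 µV/3.4641 = 10.31 µV.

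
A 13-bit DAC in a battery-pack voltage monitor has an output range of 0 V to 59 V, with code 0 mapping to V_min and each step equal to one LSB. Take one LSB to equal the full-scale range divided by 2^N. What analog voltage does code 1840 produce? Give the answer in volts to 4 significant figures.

Span = 59 V. LSB = 59 V / 2^13.
V_out = V_min + code × LSB = 0 V + 1840 × 59 V / 8192
      = 0 V + 13.2520 V = 13.2520 V.

13.25 V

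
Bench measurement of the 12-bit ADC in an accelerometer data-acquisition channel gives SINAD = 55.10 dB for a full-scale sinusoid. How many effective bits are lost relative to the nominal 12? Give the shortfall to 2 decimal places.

ENOB = (SINAD − 1.76)/6.02 = (55.10 − 1.76)/6.02 = 8.8605 bits.
12 − 8.8605 = 3.14 bits below nominal.

3.14 bits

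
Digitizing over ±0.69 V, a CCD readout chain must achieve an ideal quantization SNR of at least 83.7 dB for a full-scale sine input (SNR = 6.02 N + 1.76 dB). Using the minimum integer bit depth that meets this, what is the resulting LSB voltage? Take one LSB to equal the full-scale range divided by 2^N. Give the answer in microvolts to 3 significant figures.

84.2 µV

Span: 0.69 V − (-0.69 V) = 1.38 V.
Solving 6.02 N ≥ 83.7 − 1.76: N ≥ 13.611. Round up → N = 14.
Step size = 1.38/16384 V = 84.2 µV.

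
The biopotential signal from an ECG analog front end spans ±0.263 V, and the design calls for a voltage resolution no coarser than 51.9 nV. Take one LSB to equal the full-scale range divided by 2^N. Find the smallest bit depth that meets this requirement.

Full-scale range = 0.263 V − (-0.263 V) = 0.526 V.
Levels needed ≥ 0.526/51.9 nV = 1.013e7. 2^24 = 16777216 suffices, so N_min = 24.

24 bits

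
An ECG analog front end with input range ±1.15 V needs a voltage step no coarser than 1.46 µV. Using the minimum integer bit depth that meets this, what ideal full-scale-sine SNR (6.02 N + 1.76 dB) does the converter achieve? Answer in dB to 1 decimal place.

128.2 dB

Span: 1.15 V − (-1.15 V) = 2.3 V.
Required number of levels: 2.3/1.46 µV = 1.5753e6; smallest N with 2^N ≥ that is 21.
6.02(21) + 1.76 = 128.18 dB.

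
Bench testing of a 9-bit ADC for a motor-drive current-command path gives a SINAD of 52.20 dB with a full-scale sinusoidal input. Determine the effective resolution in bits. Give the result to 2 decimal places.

Inverting SNR = 6.02 N + 1.76: N_eff = (52.20 − 1.76)/6.02 = 8.3787.

8.38 bits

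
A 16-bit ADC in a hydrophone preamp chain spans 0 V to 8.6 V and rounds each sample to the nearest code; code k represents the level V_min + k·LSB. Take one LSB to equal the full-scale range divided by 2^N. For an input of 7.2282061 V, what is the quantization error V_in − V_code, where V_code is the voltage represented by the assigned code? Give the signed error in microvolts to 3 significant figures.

Range is 8.6 V. LSB = 8.6 V / 2^16 ≈ 131.2 µV.
Position in LSBs: (7.2282061 − (0)) × 65536/8.6 = 55082.2924; rounding gives k = 55082.
V_code = V_min + k × range/2^16 = 0 + 55082 × 8.6/65536 = 7.2281677246 V.
e = 7.2282061 − (7.2281677246) = +38.4 µV.

+38.4 µV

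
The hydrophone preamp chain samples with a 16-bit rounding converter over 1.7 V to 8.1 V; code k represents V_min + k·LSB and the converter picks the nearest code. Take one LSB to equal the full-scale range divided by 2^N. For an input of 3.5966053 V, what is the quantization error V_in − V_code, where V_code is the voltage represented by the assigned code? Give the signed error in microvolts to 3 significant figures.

+23.3 µV

Full-scale range = 8.1 V − (1.7 V) = 6.4 V. LSB = 6.4 V / 2^16 ≈ 97.66 µV.
(3.5966053 − (1.7)) / LSB = 1.8966053 × 65536/6.4 = 19421.2383. Nearest integer: k = 19421.
V_code = V_min + k × range/2^16 = 1.7 + 19421 × 6.4/65536 = 3.5965820313 V.
V_in − V_code = 3.5966053 − (3.5965820313) = +23.3 µV.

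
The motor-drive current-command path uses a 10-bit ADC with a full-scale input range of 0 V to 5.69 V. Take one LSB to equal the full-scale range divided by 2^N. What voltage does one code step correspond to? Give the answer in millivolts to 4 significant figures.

Span = 5.69 V.
Number of codes = 2^10 = 1024.
LSB = 5.69 V / 2^10 = 5.557 mV.

5.557 mV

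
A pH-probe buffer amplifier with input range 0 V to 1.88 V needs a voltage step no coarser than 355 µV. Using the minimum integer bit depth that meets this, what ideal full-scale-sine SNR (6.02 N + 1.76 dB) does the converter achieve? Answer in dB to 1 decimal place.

80.0 dB

V_FS = 1.88 V.
Need 2^N ≥ 1.88 V / 355 µV = 5296 → N_min = 13.
SNR = 6.02 × 13 + 1.76 = 80.02 dB.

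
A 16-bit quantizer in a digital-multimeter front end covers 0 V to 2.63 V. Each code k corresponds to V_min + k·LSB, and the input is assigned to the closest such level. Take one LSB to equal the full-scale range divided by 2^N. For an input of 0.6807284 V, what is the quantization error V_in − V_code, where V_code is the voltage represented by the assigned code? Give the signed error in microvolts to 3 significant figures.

−7.23 µV

Range is 2.63 V. LSB = 2.63 V / 2^16 ≈ 40.13 µV.
Position in LSBs: (0.6807284 − (0)) × 65536/2.63 = 16962.8199; rounding gives k = 16963.
V_code = 0 + (16963/65536) × 2.63 = 0.68073562622 V.
e = 0.6807284 − (0.68073562622) = −7.23 µV.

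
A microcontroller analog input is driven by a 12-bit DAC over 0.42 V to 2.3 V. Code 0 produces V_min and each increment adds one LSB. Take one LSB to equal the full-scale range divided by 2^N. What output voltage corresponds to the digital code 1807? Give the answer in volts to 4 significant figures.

Range = 2.3 − (0.42) = 1.88 V. LSB = 1.88 V / 2^12.
V_out = 0.42 + 1807 × (1.88/4096) V
      = 0.42 + 0.829385 = 1.24938 V.

1.249 V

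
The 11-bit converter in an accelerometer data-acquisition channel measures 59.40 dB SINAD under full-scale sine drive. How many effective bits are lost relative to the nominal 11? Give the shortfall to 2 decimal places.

ENOB = (SINAD − 1.76)/6.02 = (59.40 − 1.76)/6.02 = 9.5748 bits.
Shortfall = 11 − 9.5748 = 1.4252 bits.

1.43 bits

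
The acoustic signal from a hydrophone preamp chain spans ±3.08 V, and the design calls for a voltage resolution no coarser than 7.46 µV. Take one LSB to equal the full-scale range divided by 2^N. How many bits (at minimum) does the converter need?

20 bits

Span: 3.08 V − (-3.08 V) = 6.16 V.
Required number of levels: 6.16/7.46 µV = 825740; smallest N with 2^N ≥ that is 20.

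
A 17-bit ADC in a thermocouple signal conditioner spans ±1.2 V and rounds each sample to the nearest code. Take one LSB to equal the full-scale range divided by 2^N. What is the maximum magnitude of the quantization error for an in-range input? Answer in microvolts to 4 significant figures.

9.155 µV

The full-scale span is 1.2 − (-1.2) = 2.4 V.
LSB = 2.4 V / 2^17 = 18.3105 µV.
Worst-case error for round-to-nearest is half an LSB: 9.155 µV.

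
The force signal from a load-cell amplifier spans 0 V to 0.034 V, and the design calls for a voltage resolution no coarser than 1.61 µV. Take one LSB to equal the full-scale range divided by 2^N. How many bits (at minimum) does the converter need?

15 bits

Full-scale range = 0.034 V.
0.034 V / 1.61 µV = 21120. Since 2^14 = 16384 and 2^15 = 32768, N = 15.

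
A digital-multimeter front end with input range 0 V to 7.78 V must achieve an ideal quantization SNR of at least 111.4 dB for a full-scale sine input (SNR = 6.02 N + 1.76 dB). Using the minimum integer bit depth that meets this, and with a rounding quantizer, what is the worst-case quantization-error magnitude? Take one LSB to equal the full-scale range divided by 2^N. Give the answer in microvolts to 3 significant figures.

V_FS = 7.78 V.
N ≥ (111.4 − 1.76)/6.02 = 18.213 → N_min = 19.
LSB = 7.78 V ÷ 2^19 = 7.78/524288 V = 14.839 µV.
Half an LSB is 7.42 µV.

7.42 µV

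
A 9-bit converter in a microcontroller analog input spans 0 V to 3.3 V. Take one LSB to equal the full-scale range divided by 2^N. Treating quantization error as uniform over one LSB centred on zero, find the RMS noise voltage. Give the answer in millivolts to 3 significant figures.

V_FS = 3.3 V.
One LSB is 3.3 V / 512 = 6.4453 mV.
For a uniform distribution on [−LSB/2, +LSB/2], V_rms = LSB/√12 = 6.4453 mV/3.4641 = 1.86 mV.

1.86 mV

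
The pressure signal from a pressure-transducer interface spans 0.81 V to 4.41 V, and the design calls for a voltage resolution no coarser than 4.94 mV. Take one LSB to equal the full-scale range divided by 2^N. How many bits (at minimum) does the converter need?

Span: 4.41 V − (0.81 V) = 3.6 V.
Levels needed ≥ 3.6/4.94 mV = 728.7. 2^10 = 1024 suffices, so N_min = 10.

10 bits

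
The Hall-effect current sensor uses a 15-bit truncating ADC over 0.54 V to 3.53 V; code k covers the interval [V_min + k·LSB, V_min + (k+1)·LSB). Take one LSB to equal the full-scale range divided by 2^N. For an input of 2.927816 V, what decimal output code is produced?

26168

The full-scale span is 3.53 − (0.54) = 2.99 V. LSB = 2.99 V / 2^15 ≈ 91.25 µV.
(V_in − V_min) × 2^15/range = (2.927816 − (0.54)) × 32768/2.99 = 26168.547.
Floor → code = 26168.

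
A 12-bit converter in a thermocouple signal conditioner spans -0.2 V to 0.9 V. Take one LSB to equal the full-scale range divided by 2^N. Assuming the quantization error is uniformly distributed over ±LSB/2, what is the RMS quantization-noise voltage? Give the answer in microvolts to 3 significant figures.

77.5 µV

Range = 0.9 − (-0.2) = 1.1 V.
LSB = 1.1 V ÷ 2^12 = 1.1/4096 V = 268.55 µV.
For a uniform distribution on [−LSB/2, +LSB/2], V_rms = LSB/√12 = 268.55 µV/3.4641 = 77.5 µV.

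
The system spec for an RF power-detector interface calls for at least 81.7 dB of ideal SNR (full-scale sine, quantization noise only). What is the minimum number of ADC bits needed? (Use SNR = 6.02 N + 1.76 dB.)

14 bits

Solving 6.02 N ≥ 81.7 − 1.76: N ≥ 13.279. Round up → N = 14.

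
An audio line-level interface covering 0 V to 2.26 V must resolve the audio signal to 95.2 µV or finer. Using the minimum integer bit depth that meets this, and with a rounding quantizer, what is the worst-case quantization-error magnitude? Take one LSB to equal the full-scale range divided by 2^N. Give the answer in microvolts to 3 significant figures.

Range is 2.26 V.
Need 2^N ≥ 2.26 V / 95.2 µV = 23740 → N_min = 15.
LSB = 2.26 V / 2^15 = 68.970 µV.
Half an LSB is 34.5 µV.

34.5 µV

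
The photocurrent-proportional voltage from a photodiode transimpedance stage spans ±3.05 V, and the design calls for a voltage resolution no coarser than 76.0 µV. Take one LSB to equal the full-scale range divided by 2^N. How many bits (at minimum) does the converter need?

Range = 3.05 − (-3.05) = 6.1 V.
Required number of levels: 6.1/76.0 µV = 80263; smallest N with 2^N ≥ that is 17.

17 bits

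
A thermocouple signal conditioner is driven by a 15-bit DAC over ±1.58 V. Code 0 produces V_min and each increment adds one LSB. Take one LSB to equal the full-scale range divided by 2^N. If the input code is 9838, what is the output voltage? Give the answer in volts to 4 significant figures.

The full-scale span is 1.58 − (-1.58) = 3.16 V. LSB = 3.16 V / 2^15.
Output = V_min + (9838/32768) × range = -1.58 + 0.300232 × 3.16 V
      = -1.58 V + 0.948733 V = -0.631267 V.

-0.6313 V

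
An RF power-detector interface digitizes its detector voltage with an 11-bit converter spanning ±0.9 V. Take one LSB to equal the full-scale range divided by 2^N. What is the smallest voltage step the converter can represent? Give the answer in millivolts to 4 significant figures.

0.8789 mV

Range = 0.9 − (-0.9) = 1.8 V.
2^11 = 2048 levels.
Step size = 1.8/2048 V = 0.8789 mV.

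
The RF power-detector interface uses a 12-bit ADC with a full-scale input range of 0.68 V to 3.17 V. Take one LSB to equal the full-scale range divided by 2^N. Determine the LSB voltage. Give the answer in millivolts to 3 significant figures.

The full-scale span is 3.17 − (0.68) = 2.49 V.
2^12 = 4096 levels.
One LSB is 2.49 V / 4096 = 0.608 mV.

0.608 mV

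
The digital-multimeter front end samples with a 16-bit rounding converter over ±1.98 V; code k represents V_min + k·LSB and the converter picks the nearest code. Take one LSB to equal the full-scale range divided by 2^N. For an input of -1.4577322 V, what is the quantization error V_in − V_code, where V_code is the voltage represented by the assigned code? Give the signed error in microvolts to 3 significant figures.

+16.2 µV

Span: 1.98 V − (-1.98 V) = 3.96 V. LSB = 3.96 V / 2^16 ≈ 60.42 µV.
(V_in − V_min)/LSB = (-1.4577322 − (-1.98)) × 65536/3.96 = 8643.2683 → nearest code k = 8643.
V_code = -1.98 + (8643/65536) × 3.96 = -1.4577484131 V.
V_in − V_code = -1.4577322 − (-1.4577484131) = +16.2 µV.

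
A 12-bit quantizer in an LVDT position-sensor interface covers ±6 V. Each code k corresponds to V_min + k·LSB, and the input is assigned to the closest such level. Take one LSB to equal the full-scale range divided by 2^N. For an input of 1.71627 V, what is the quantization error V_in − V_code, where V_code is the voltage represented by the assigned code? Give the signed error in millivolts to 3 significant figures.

−0.527 mV

The full-scale span is 6 − (-6) = 12 V. LSB = 12 V / 2^12 ≈ 2.930 mV.
Position in LSBs: (1.71627 − (-6)) × 4096/12 = 2633.8202; rounding gives k = 2634.
V_code = -6 + (2634/4096) × 12 = 1.716796875 V.
Error = V_in − V_code = 1.71627 − (1.716796875) = −0.527 mV.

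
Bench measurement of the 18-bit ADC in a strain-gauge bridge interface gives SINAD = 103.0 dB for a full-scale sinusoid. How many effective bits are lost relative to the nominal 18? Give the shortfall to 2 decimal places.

1.18 bits

ENOB = (SINAD − 1.76)/6.02 = (103.0 − 1.76)/6.02 = 16.8173 bits.
Lost resolution: 18 − 16.8173 = 1.1827 bits.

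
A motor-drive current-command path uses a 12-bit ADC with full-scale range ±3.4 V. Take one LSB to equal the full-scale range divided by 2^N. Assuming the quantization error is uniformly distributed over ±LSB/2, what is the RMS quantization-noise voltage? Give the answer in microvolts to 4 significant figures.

Full-scale range = 3.4 V − (-3.4 V) = 6.8 V.
LSB = 6.8 V ÷ 2^12 = 6.8/4096 V = 1.66016 mV.
σ_q = LSB/√12 = 1.66016 mV/3.4641 = 479.2 µV.

479.2 µV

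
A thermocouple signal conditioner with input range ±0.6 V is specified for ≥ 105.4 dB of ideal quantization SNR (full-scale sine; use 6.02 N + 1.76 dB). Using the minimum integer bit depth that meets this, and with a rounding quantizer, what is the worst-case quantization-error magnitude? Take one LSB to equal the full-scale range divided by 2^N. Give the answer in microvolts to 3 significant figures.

2.29 µV

Full-scale range = 0.6 V − (-0.6 V) = 1.2 V.
6.02 N + 1.76 ≥ 105.4 gives N ≥ 17.216, so the minimum integer is 18.
Step size = 1.2/262144 V = 4.5776 µV.
Half an LSB is 2.29 µV.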